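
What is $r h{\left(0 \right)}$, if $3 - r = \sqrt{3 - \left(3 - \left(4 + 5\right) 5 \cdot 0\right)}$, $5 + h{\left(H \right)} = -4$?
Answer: $-27$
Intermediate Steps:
$h{\left(H \right)} = -9$ ($h{\left(H \right)} = -5 - 4 = -9$)
$r = 3$ ($r = 3 - \sqrt{3 - \left(3 - \left(4 + 5\right) 5 \cdot 0\right)} = 3 - \sqrt{3 - \left(3 - 9 \cdot 5 \cdot 0\right)} = 3 - \sqrt{3 + \left(-3 + 45 \cdot 0\right)} = 3 - \sqrt{3 + \left(-3 + 0\right)} = 3 - \sqrt{3 - 3} = 3 - \sqrt{0} = 3 - 0 = 3 + 0 = 3$)
$r h{\left(0 \right)} = 3 \left(-9\right) = -27$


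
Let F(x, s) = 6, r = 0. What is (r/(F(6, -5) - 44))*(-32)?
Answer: 0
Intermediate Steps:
(r/(F(6, -5) - 44))*(-32) = (0/(6 - 44))*(-32) = (0/(-38))*(-32) = -1/38*0*(-32) = 0*(-32) = 0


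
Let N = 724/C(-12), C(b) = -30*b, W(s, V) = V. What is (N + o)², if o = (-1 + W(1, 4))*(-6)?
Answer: 2070721/8100 ≈ 255.64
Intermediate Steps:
o = -18 (o = (-1 + 4)*(-6) = 3*(-6) = -18)
N = 181/90 (N = 724/((-30*(-12))) = 724/360 = 724*(1/360) = 181/90 ≈ 2.0111)
(N + o)² = (181/90 - 18)² = (-1439/90)² = 2070721/8100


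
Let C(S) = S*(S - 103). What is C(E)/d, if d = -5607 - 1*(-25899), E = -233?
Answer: 6524/1691 ≈ 3.8581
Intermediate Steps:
d = 20292 (d = -5607 + 25899 = 20292)
C(S) = S*(-103 + S)
C(E)/d = -233*(-103 - 233)/20292 = -233*(-336)*(1/20292) = 78288*(1/20292) = 6524/1691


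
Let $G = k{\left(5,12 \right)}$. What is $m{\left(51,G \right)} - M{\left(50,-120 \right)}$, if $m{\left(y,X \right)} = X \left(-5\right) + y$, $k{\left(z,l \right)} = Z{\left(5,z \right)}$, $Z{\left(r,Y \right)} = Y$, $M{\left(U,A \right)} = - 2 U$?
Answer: $126$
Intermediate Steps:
$k{\left(z,l \right)} = z$
$G = 5$
$m{\left(y,X \right)} = y - 5 X$ ($m{\left(y,X \right)} = - 5 X + y = y - 5 X$)
$m{\left(51,G \right)} - M{\left(50,-120 \right)} = \left(51 - 25\right) - \left(-2\right) 50 = \left(51 - 25\right) - -100 = 26 + 100 = 126$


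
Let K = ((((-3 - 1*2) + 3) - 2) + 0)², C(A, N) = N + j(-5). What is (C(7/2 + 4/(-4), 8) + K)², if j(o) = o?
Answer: 361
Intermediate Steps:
C(A, N) = -5 + N (C(A, N) = N - 5 = -5 + N)
K = 16 (K = ((((-3 - 2) + 3) - 2) + 0)² = (((-5 + 3) - 2) + 0)² = ((-2 - 2) + 0)² = (-4 + 0)² = (-4)² = 16)
(C(7/2 + 4/(-4), 8) + K)² = ((-5 + 8) + 16)² = (3 + 16)² = 19² = 361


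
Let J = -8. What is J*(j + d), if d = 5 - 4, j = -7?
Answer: 48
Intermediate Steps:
d = 1
J*(j + d) = -8*(-7 + 1) = -8*(-6) = 48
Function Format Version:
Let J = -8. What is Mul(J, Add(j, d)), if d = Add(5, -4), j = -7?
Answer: 48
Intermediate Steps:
d = 1
Mul(J, Add(j, d)) = Mul(-8, Add(-7, 1)) = Mul(-8, -6) = 48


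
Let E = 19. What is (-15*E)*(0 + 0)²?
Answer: 0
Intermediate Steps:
(-15*E)*(0 + 0)² = (-15*19)*(0 + 0)² = -285*0² = -285*0 = 0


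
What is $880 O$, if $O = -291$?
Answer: $-256080$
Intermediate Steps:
$880 O = 880 \left(-291\right) = -256080$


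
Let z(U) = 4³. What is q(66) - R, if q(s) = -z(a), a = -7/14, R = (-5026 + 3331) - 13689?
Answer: 15320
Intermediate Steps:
R = -15384 (R = -1695 - 13689 = -15384)
a = -½ (a = -7*1/14 = -½ ≈ -0.50000)
z(U) = 64
q(s) = -64 (q(s) = -1*64 = -64)
q(66) - R = -64 - 1*(-15384) = -64 + 15384 = 15320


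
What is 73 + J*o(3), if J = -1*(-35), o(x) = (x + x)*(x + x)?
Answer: 1333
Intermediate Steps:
o(x) = 4*x**2 (o(x) = (2*x)*(2*x) = 4*x**2)
J = 35
73 + J*o(3) = 73 + 35*(4*3**2) = 73 + 35*(4*9) = 73 + 35*36 = 73 + 1260 = 1333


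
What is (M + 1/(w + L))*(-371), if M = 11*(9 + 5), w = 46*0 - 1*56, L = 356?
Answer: -17140571/300 ≈ -57135.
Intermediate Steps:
w = -56 (w = 0 - 56 = -56)
M = 154 (M = 11*14 = 154)
(M + 1/(w + L))*(-371) = (154 + 1/(-56 + 356))*(-371) = (154 + 1/300)*(-371) = (46201/300)*(-371) = -17140571/300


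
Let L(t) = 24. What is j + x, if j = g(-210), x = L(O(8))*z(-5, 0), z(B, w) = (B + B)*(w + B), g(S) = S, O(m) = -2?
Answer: 990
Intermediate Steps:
z(B, w) = 2*B*(B + w) (z(B, w) = (2*B)*(B + w) = 2*B*(B + w))
x = 1200 (x = 24*(2*(-5)*(-5 + 0)) = 24*(2*(-5)*(-5)) = 24*50 = 1200)
j = -210
j + x = -210 + 1200 = 990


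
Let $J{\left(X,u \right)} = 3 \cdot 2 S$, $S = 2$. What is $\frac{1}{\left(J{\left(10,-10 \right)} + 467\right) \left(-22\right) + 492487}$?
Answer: $\frac{1}{481949} \approx 2.0749 \cdot 10^{-6}$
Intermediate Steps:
$J{\left(X,u \right)} = 12$ ($J{\left(X,u \right)} = 3 \cdot 2 \cdot 2 = 6 \cdot 2 = 12$)
$\frac{1}{\left(J{\left(10,-10 \right)} + 467\right) \left(-22\right) + 492487} = \frac{1}{\left(12 + 467\right) \left(-22\right) + 492487} = \frac{1}{479 \left(-22\right) + 492487} = \frac{1}{-10538 + 492487} = \frac{1}{481949}$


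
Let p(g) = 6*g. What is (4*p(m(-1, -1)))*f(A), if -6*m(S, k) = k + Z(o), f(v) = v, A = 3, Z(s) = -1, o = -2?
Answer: 24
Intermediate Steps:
m(S, k) = ⅙ - k/6 (m(S, k) = -(k - 1)/6 = -(-1 + k)/6 = ⅙ - k/6)
(4*p(m(-1, -1)))*f(A) = (4*(6*(⅙ - ⅙*(-1))))*3 = (4*(6*(⅙ + ⅙)))*3 = (4*(6*(⅓)))*3 = (4*2)*3 = 8*3 = 24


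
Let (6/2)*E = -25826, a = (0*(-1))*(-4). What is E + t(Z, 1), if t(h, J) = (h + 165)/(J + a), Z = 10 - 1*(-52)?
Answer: -25145/3 ≈ -8381.7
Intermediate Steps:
a = 0 (a = 0*(-4) = 0)
Z = 62 (Z = 10 + 52 = 62)
t(h, J) = (165 + h)/J (t(h, J) = (h + 165)/(J + 0) = (165 + h)/J)
E = -25826/3 (E = (⅓)*(-25826) = -25826/3 ≈ -8608.7)
E + t(Z, 1) = -25826/3 + (165 + 62)/1 = -25826/3 + 1*227 = -25826/3 + 227 = -25145/3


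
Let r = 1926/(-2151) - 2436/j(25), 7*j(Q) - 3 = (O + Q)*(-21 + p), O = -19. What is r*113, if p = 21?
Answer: -153531970/239 ≈ -6.4239e+5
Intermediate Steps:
j(Q) = 3/7 (j(Q) = 3/7 + ((-19 + Q)*(-21 + 21))/7 = 3/7 + ((-19 + Q)*0)/7 = 3/7 + (⅐)*0 = 3/7 + 0 = 3/7)
r = -1358690/239 (r = 1926/(-2151) - 2436/3/7 = 1926*(-1/2151) - 2436*7/3 = -214/239 - 5684 = -1358690/239 ≈ -5684.9)
r*113 = -1358690/239*113 = -153531970/239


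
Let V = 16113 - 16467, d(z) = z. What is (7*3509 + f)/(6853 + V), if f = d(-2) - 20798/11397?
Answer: 279900919/74069103 ≈ 3.7789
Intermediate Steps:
V = -354
f = -43592/11397 (f = -2 - 20798/11397 = -43592/11397 ≈ -3.8249)
(7*3509 + f)/(6853 + V) = (7*3509 - 43592/11397)/(6853 - 354) = (24563 - 43592/11397)/6499 = (279900919/11397)*(1/6499) = 279900919/74069103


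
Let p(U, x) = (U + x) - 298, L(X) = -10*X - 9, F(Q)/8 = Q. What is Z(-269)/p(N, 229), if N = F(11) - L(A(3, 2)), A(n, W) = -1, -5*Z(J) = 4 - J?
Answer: -91/30 ≈ -3.0333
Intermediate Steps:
Z(J) = -⅘ + J/5 (Z(J) = -(4 - J)/5 = -⅘ + J/5)
F(Q) = 8*Q
L(X) = -9 - 10*X
N = 87 (N = 8*11 - (-9 - 10*(-1)) = 88 - (-9 + 10) = 88 - 1*1 = 88 - 1 = 87)
p(U, x) = -298 + U + x
Z(-269)/p(N, 229) = (-⅘ + (⅕)*(-269))/(-298 + 87 + 229) = (-⅘ - 269/5)/18 = -273/5*1/18 = -91/30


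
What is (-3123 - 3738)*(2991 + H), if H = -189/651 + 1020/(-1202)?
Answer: -382185843822/18631 ≈ -2.0513e+7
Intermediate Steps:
H = -21219/18631 (H = -189*1/651 + 1020*(-1/1202) = -9/31 - 510/601 = -21219/18631 ≈ -1.1389)
(-3123 - 3738)*(2991 + H) = (-3123 - 3738)*(2991 - 21219/18631) = -6861*55704102/18631 = -382185843822/18631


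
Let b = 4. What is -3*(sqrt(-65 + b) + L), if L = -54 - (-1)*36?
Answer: 54 - 3*I*sqrt(61) ≈ 54.0 - 23.431*I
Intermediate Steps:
L = -18 (L = -54 - 1*(-36) = -54 + 36 = -18)
-3*(sqrt(-65 + b) + L) = -3*(sqrt(-65 + 4) - 18) = -3*(sqrt(-61) - 18) = -3*(I*sqrt(61) - 18) = -3*(-18 + I*sqrt(61)) = 54 - 3*I*sqrt(61)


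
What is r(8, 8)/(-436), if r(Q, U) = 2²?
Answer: -1/109 ≈ -0.0091743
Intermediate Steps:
r(Q, U) = 4
r(8, 8)/(-436) = 4/(-436) = 4*(-1/436) = -1/109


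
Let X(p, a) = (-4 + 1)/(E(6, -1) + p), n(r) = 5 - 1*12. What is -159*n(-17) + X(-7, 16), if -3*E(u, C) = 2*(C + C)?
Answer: 18930/17 ≈ 1113.5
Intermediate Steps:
E(u, C) = -4*C/3 (E(u, C) = -2*(C + C)/3 = -2*2*C/3 = -4*C/3)
n(r) = -7 (n(r) = 5 - 12 = -7)
X(p, a) = -3/(4/3 + p) (X(p, a) = (-4 + 1)/(-4/3*(-1) + p) = -3/(4/3 + p))
-159*n(-17) + X(-7, 16) = -159*(-7) - 9/(4 + 3*(-7)) = 1113 - 9/(4 - 21) = 1113 - 9/(-17) = 1113 - 9*(-1/17) = 1113 + 9/17 = 18930/17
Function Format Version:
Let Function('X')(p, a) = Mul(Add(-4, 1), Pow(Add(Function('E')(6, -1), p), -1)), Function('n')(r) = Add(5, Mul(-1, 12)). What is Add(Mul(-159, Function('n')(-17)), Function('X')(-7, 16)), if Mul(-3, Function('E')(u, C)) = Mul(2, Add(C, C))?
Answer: Rational(18930, 17) ≈ 1113.5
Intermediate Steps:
Function('E')(u, C) = Mul(Rational(-4, 3), C) (Function('E')(u, C) = Mul(Rational(-1, 3), Mul(2, Add(C, C))) = Mul(Rational(-1, 3), Mul(2, Mul(2, C))) = Mul(Rational(-1, 3), Mul(4, C)) = Mul(Rational(-4, 3), C))
Function('n')(r) = -7 (Function('n')(r) = Add(5, -12) = -7)
Function('X')(p, a) = Mul(-3, Pow(Add(Rational(4, 3), p), -1)) (Function('X')(p, a) = Mul(Add(-4, 1), Pow(Add(Mul(Rational(-4, 3), -1), p), -1)) = Mul(-3, Pow(Add(Rational(4, 3), p), -1)))
Add(Mul(-159, Function('n')(-17)), Function('X')(-7, 16)) = Add(Mul(-159, -7), Mul(-9, Pow(Add(4, Mul(3, -7)), -1))) = Add(1113, Mul(-9, Pow(Add(4, -21), -1))) = Add(1113, Mul(-9, Pow(-17, -1))) = Add(1113, Mul(-9, Rational(-1, 17))) = Add(1113, Rational(9, 17)) = Rational(18930, 17)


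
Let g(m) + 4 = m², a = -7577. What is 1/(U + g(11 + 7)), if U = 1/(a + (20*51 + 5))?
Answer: 6552/2096639 ≈ 0.0031250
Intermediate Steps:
U = -1/6552 (U = 1/(-7577 + (20*51 + 5)) = 1/(-7577 + (1020 + 5)) = 1/(-7577 + 1025) = 1/(-6552) = -1/6552 ≈ -0.00015263)
g(m) = -4 + m²
1/(U + g(11 + 7)) = 1/(-1/6552 + (-4 + (11 + 7)²)) = 1/(-1/6552 + (-4 + 18²)) = 1/(-1/6552 + (-4 + 324)) = 1/(-1/6552 + 320) = 1/(2096639/6552) = 6552/2096639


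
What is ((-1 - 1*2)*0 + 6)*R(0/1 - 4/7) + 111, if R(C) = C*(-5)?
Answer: 897/7 ≈ 128.14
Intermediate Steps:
R(C) = -5*C
((-1 - 1*2)*0 + 6)*R(0/1 - 4/7) + 111 = ((-1 - 1*2)*0 + 6)*(-5*(0/1 - 4/7)) + 111 = ((-1 - 2)*0 + 6)*(-5*(0*1 - 4*⅐)) + 111 = (-3*0 + 6)*(-5*(0 - 4/7)) + 111 = (0 + 6)*(-5*(-4/7)) + 111 = 6*(20/7) + 111 = 120/7 + 111 = 897/7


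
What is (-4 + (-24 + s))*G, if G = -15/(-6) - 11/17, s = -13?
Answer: -2583/34 ≈ -75.971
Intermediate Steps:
G = 63/34 (G = -15*(-1/6) - 11*1/17 = 5/2 - 11/17 = 63/34 ≈ 1.8529)
(-4 + (-24 + s))*G = (-4 + (-24 - 13))*(63/34) = (-4 - 37)*(63/34) = -41*63/34 = -2583/34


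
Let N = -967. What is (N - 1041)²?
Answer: 4032064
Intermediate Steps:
(N - 1041)² = (-967 - 1041)² = (-2008)² = 4032064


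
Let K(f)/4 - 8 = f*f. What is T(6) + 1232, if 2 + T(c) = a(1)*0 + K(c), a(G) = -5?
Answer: 1406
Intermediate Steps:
K(f) = 32 + 4*f² (K(f) = 32 + 4*(f*f) = 32 + 4*f²)
T(c) = 30 + 4*c² (T(c) = -2 + (-5*0 + (32 + 4*c²)) = -2 + (0 + (32 + 4*c²)) = -2 + (32 + 4*c²) = 30 + 4*c²)
T(6) + 1232 = (30 + 4*6²) + 1232 = (30 + 4*36) + 1232 = (30 + 144) + 1232 = 174 + 1232 = 1406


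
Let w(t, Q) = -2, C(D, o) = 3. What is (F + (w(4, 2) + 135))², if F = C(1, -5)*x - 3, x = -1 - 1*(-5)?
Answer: 20164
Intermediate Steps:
x = 4 (x = -1 + 5 = 4)
F = 9 (F = 3*4 - 3 = 12 - 3 = 9)
(F + (w(4, 2) + 135))² = (9 + (-2 + 135))² = (9 + 133)² = 142² = 20164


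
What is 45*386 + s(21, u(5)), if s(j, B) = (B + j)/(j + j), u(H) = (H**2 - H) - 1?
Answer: 364790/21 ≈ 17371.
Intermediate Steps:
u(H) = -1 + H**2 - H
s(j, B) = (B + j)/(2*j) (s(j, B) = (B + j)/((2*j)) = (B + j)*(1/(2*j)) = (B + j)/(2*j))
45*386 + s(21, u(5)) = 45*386 + (1/2)*((-1 + 5**2 - 1*5) + 21)/21 = 17370 + (1/2)*(1/21)*((-1 + 25 - 5) + 21) = 17370 + (1/2)*(1/21)*(19 + 21) = 17370 + (1/2)*(1/21)*40 = 17370 + 20/21 = 364790/21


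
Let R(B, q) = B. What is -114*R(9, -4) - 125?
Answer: -1151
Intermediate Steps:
-114*R(9, -4) - 125 = -114*9 - 125 = -1026 - 125 = -1151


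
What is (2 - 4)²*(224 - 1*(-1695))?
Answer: 7676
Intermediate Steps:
(2 - 4)²*(224 - 1*(-1695)) = (-2)²*(224 + 1695) = 4*1919 = 7676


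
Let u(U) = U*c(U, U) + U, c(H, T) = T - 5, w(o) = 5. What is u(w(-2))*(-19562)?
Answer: -97810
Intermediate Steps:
c(H, T) = -5 + T
u(U) = U + U*(-5 + U) (u(U) = U*(-5 + U) + U = U + U*(-5 + U))
u(w(-2))*(-19562) = (5*(-4 + 5))*(-19562) = (5*1)*(-19562) = 5*(-19562) = -97810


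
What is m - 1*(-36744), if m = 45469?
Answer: 82213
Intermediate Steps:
m - 1*(-36744) = 45469 - 1*(-36744) = 45469 + 36744 = 82213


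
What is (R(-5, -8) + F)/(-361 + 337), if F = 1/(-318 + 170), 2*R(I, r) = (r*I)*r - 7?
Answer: 24199/3552 ≈ 6.8128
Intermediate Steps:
R(I, r) = -7/2 + I*r²/2 (R(I, r) = ((r*I)*r - 7)/2 = ((I*r)*r - 7)/2 = (I*r² - 7)/2 = (-7 + I*r²)/2 = -7/2 + I*r²/2)
F = -1/148 (F = 1/(-148) = -1/148 ≈ -0.0067568)
(R(-5, -8) + F)/(-361 + 337) = ((-7/2 + (½)*(-5)*(-8)²) - 1/148)/(-361 + 337) = ((-7/2 + (½)*(-5)*64) - 1/148)/(-24) = ((-7/2 - 160) - 1/148)*(-1/24) = (-327/2 - 1/148)*(-1/24) = -24199/148*(-1/24) = 24199/3552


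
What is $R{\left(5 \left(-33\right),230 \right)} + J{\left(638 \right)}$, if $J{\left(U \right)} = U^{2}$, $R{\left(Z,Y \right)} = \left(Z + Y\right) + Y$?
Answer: $407339$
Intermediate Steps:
$R{\left(Z,Y \right)} = Z + 2 Y$ ($R{\left(Z,Y \right)} = \left(Y + Z\right) + Y = Z + 2 Y$)
$R{\left(5 \left(-33\right),230 \right)} + J{\left(638 \right)} = \left(5 \left(-33\right) + 2 \cdot 230\right) + 638^{2} = \left(-165 + 460\right) + 407044 = 295 + 407044 = 407339$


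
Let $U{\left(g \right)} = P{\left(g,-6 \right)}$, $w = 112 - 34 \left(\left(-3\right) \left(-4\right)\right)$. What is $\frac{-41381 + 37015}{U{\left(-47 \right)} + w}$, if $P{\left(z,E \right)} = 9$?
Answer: $\frac{4366}{287} \approx 15.213$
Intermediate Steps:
$w = -296$ ($w = 112 - 408 = -296$)
$U{\left(g \right)} = 9$
$\frac{-41381 + 37015}{U{\left(-47 \right)} + w} = \frac{-41381 + 37015}{9 - 296} = - \frac{4366}{-287} = \left(-4366\right) \left(- \frac{1}{287}\right) = \frac{4366}{287}$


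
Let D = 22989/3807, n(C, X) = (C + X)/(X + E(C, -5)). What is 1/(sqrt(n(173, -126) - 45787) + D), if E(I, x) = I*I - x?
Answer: 3578559696/27155573074361 - 715716*I*sqrt(31390833527)/27155573074361 ≈ 0.00013178 - 0.0046696*I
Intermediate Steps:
E(I, x) = I**2 - x
n(C, X) = (C + X)/(5 + X + C**2) (n(C, X) = (C + X)/(X + (C**2 - 1*(-5))) = (C + X)/(X + (C**2 + 5)) = (C + X)/(X + (5 + C**2)) = (C + X)/(5 + X + C**2))
D = 7663/1269 (D = 22989*(1/3807) = 7663/1269 ≈ 6.0386)
1/(sqrt(n(173, -126) - 45787) + D) = 1/(sqrt((173 - 126)/(5 - 126 + 173**2) - 45787) + 7663/1269) = 1/(sqrt(47/(5 - 126 + 29929) - 45787) + 7663/1269) = 1/(sqrt(47/29808 - 45787) + 7663/1269) = 1/(sqrt(-1364818849/29808) + 7663/1269) = 1/(I*sqrt(31390833527)/828 + 7663/1269) = 1/(7663/1269 + I*sqrt(31390833527)/828)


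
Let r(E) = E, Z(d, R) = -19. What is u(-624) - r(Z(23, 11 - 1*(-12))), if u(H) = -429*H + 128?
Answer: 267843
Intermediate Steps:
u(H) = 128 - 429*H
u(-624) - r(Z(23, 11 - 1*(-12))) = (128 - 429*(-624)) - 1*(-19) = (128 + 267696) + 19 = 267824 + 19 = 267843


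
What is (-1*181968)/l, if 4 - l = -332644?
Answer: -22746/41581 ≈ -0.54703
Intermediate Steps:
l = 332648 (l = 4 - 1*(-332644) = 4 + 332644 = 332648)
(-1*181968)/l = -1*181968/332648 = -181968*1/332648 = -22746/41581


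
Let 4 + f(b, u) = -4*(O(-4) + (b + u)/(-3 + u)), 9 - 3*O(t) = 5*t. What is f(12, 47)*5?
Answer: -7925/33 ≈ -240.15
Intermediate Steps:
O(t) = 3 - 5*t/3
f(b, u) = -128/3 - 4*(b + u)/(-3 + u) (f(b, u) = -4 - 4*((3 - 5/3*(-4)) + (b + u)/(-3 + u)) = -4 - 4*((3 + 20/3) + (b + u)/(-3 + u)) = -4 - 4*(29/3 + (b + u)/(-3 + u)) = -4 + (-116/3 - 4*(b + u)/(-3 + u)) = -128/3 - 4*(b + u)/(-3 + u))
f(12, 47)*5 = (4*(96 - 35*47 - 3*12)/(3*(-3 + 47)))*5 = ((4/3)*(96 - 1645 - 36)/44)*5 = ((4/3)*(1/44)*(-1585))*5 = -1585/33*5 = -7925/33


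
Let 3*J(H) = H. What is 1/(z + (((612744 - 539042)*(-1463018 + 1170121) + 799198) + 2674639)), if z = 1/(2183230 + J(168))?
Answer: -2183286/47123217246396101 ≈ -4.6331e-11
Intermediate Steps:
J(H) = H/3
z = 1/2183286 (z = 1/(2183230 + (⅓)*168) = 1/(2183230 + 56) = 1/2183286 ≈ 4.5803e-7)
1/(z + (((612744 - 539042)*(-1463018 + 1170121) + 799198) + 2674639)) = 1/(1/2183286 + (((612744 - 539042)*(-1463018 + 1170121) + 799198) + 2674639)) = 1/(1/2183286 + ((73702*(-292897) + 799198) + 2674639)) = 1/(1/2183286 + ((-21587094694 + 799198) + 2674639)) = 1/(1/2183286 + (-21586295496 + 2674639)) = 1/(1/2183286 - 21583620857) = 1/(-47123217246396101/2183286) = -2183286/47123217246396101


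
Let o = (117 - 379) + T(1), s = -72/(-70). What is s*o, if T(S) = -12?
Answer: -9864/35 ≈ -281.83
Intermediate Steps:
s = 36/35 (s = -72*(-1/70) = 36/35 ≈ 1.0286)
o = -274 (o = (117 - 379) - 12 = -262 - 12 = -274)
s*o = (36/35)*(-274) = -9864/35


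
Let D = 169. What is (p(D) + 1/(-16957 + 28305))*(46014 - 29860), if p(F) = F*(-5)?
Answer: -77450829543/5674 ≈ -1.3650e+7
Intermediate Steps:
p(F) = -5*F
(p(D) + 1/(-16957 + 28305))*(46014 - 29860) = (-5*169 + 1/(-16957 + 28305))*(46014 - 29860) = (-845 + 1/11348)*16154 = -9589059/11348*16154 = -77450829543/5674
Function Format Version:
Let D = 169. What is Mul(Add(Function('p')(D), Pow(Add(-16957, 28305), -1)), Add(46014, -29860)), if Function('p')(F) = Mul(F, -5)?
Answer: Rational(-77450829543, 5674) ≈ -1.3650e+7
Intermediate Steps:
Function('p')(F) = Mul(-5, F)
Mul(Add(Function('p')(D), Pow(Add(-16957, 28305), -1)), Add(46014, -29860)) = Mul(Add(Mul(-5, 169), Pow(Add(-16957, 28305), -1)), Add(46014, -29860)) = Mul(Add(-845, Pow(11348, -1)), 16154) = Mul(Add(-845, Rational(1, 11348)), 16154) = Mul(Rational(-9589059, 11348), 16154) = Rational(-77450829543, 5674)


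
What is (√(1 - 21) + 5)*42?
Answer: 210 + 84*I*√5 ≈ 210.0 + 187.83*I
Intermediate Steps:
(√(1 - 21) + 5)*42 = (√(-20) + 5)*42 = (2*I*√5 + 5)*42 = (5 + 2*I*√5)*42 = 210 + 84*I*√5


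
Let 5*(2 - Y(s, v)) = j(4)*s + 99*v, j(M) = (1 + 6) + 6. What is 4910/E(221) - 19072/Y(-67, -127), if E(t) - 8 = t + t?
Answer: 1157357/302715 ≈ 3.8233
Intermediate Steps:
j(M) = 13 (j(M) = 7 + 6 = 13)
E(t) = 8 + 2*t (E(t) = 8 + (t + t) = 8 + 2*t)
Y(s, v) = 2 - 99*v/5 - 13*s/5 (Y(s, v) = 2 - (13*s + 99*v)/5 = 2 + (-99*v/5 - 13*s/5) = 2 - 99*v/5 - 13*s/5)
4910/E(221) - 19072/Y(-67, -127) = 4910/(8 + 2*221) - 19072/(2 - 99/5*(-127) - 13/5*(-67)) = 4910/(8 + 442) - 19072/(2 + 12573/5 + 871/5) = 4910/450 - 19072/13454/5 = 4910*(1/450) - 19072*5/13454 = 491/45 - 47680/6727 = 1157357/302715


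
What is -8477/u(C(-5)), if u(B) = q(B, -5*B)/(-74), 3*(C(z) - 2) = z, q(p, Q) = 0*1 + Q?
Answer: -1881894/5 ≈ -3.7638e+5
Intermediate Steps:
q(p, Q) = Q (q(p, Q) = 0 + Q = Q)
C(z) = 2 + z/3
u(B) = 5*B/74 (u(B) = -5*B/(-74) = -5*B*(-1/74) = 5*B/74)
-8477/u(C(-5)) = -8477*74/(5*(2 + (1/3)*(-5))) = -8477*74/(5*(2 - 5/3)) = -8477/((5/74)*(1/3)) = -8477/5/222 = -8477*222/5 = -1881894/5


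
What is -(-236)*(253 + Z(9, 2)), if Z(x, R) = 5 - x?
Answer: 58764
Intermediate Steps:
-(-236)*(253 + Z(9, 2)) = -(-236)*(253 + (5 - 1*9)) = -(-236)*(253 + (5 - 9)) = -(-236)*(253 - 4) = -(-236)*249 = -1*(-58764) = 58764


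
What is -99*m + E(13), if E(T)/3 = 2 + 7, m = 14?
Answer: -1359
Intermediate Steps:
E(T) = 27 (E(T) = 3*(2 + 7) = 3*9 = 27)
-99*m + E(13) = -99*14 + 27 = -1386 + 27 = -1359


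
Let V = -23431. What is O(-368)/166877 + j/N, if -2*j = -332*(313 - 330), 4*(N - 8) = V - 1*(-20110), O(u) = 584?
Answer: 1885628352/548858453 ≈ 3.4355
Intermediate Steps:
N = -3289/4 (N = 8 + (-23431 - 1*(-20110))/4 = 8 + (-23431 + 20110)/4 = 8 + (1/4)*(-3321) = 8 - 3321/4 = -3289/4 ≈ -822.25)
j = -2822 (j = -(-166)*(313 - 330) = -(-166)*(-17) = -1/2*5644 = -2822)
O(-368)/166877 + j/N = 584/166877 - 2822/(-3289/4) = 584*(1/166877) - 2822*(-4/3289) = 584/166877 + 11288/3289 = 1885628352/548858453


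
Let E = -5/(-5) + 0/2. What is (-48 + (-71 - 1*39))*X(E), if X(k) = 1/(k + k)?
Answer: -79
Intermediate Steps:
E = 1 (E = -5*(-1/5) + 0*(1/2) = 1 + 0 = 1)
X(k) = 1/(2*k)
(-48 + (-71 - 1*39))*X(E) = (-48 + (-71 - 1*39))*((1/2)/1) = (-48 + (-71 - 39))*((1/2)*1) = (-48 - 110)*(1/2) = -158*1/2 = -79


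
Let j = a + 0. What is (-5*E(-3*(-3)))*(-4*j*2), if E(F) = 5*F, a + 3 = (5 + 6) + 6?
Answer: 25200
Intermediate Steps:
a = 14 (a = -3 + ((5 + 6) + 6) = -3 + (11 + 6) = -3 + 17 = 14)
j = 14 (j = 14 + 0 = 14)
(-5*E(-3*(-3)))*(-4*j*2) = (-25*(-3*(-3)))*(-4*14*2) = (-25*9)*(-56*2) = -5*45*(-112) = -225*(-112) = 25200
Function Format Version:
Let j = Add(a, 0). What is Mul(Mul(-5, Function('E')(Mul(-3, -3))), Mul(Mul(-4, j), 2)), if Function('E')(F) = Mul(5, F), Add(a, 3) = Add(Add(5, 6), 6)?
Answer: 25200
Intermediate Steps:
a = 14 (a = Add(-3, Add(Add(5, 6), 6)) = Add(-3, Add(11, 6)) = Add(-3, 17) = 14)
j = 14 (j = Add(14, 0) = 14)
Mul(Mul(-5, Function('E')(Mul(-3, -3))), Mul(Mul(-4, j), 2)) = Mul(Mul(-5, Mul(5, Mul(-3, -3))), Mul(Mul(-4, 14), 2)) = Mul(Mul(-5, Mul(5, 9)), Mul(-56, 2)) = Mul(Mul(-5, 45), -112) = Mul(-225, -112) = 25200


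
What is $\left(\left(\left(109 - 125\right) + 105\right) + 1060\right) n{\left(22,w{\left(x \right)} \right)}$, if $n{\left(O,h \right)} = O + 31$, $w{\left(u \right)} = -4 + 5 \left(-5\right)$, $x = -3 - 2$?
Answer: $60897$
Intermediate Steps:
$x = -5$ ($x = -3 - 2 = -5$)
$w{\left(u \right)} = -29$ ($w{\left(u \right)} = -4 - 25 = -29$)
$n{\left(O,h \right)} = 31 + O$
$\left(\left(\left(109 - 125\right) + 105\right) + 1060\right) n{\left(22,w{\left(x \right)} \right)} = \left(\left(\left(109 - 125\right) + 105\right) + 1060\right) \left(31 + 22\right) = \left(\left(-16 + 105\right) + 1060\right) 53 = \left(89 + 1060\right) 53 = 1149 \cdot 53 = 60897$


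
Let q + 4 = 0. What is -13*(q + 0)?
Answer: 52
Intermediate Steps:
q = -4 (q = -4 + 0 = -4)
-13*(q + 0) = -13*(-4 + 0) = -13*(-4) = 52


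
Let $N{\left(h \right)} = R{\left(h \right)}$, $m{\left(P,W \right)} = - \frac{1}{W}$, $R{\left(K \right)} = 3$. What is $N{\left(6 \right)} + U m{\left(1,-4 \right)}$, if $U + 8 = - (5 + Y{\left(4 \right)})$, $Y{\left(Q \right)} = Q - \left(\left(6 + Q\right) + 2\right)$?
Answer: $\frac{7}{4} \approx 1.75$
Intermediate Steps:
$Y{\left(Q \right)} = -8$ ($Y{\left(Q \right)} = Q - \left(8 + Q\right) = -8$)
$N{\left(h \right)} = 3$
$U = -5$ ($U = -8 - \left(5 - 8\right) = -8 - -3 = -8 + 3 = -5$)
$N{\left(6 \right)} + U m{\left(1,-4 \right)} = 3 - 5 \left(- \frac{1}{-4}\right) = 3 - 5 \left(\left(-1\right) \left(- \frac{1}{4}\right)\right) = 3 - \frac{5}{4} = \frac{7}{4}$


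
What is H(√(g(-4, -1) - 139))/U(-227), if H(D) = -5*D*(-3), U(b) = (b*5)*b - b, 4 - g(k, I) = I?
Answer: 15*I*√134/257872 ≈ 0.00067335*I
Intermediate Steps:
g(k, I) = 4 - I
U(b) = -b + 5*b² (U(b) = (5*b)*b - b = 5*b² - b = -b + 5*b²)
H(D) = 15*D
H(√(g(-4, -1) - 139))/U(-227) = (15*√((4 - 1*(-1)) - 139))/((-227*(-1 + 5*(-227)))) = (15*√((4 + 1) - 139))/((-227*(-1 - 1135))) = (15*√(5 - 139))/((-227*(-1136))) = (15*√(-134))/257872 = (15*(I*√134))*(1/257872) = (15*I*√134)*(1/257872) = 15*I*√134/257872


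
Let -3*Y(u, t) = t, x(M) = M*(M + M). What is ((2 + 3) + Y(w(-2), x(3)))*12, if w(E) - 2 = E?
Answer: -12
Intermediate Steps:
w(E) = 2 + E
x(M) = 2*M**2 (x(M) = M*(2*M) = 2*M**2)
Y(u, t) = -t/3
((2 + 3) + Y(w(-2), x(3)))*12 = ((2 + 3) - 2*3**2/3)*12 = (5 - 2*9/3)*12 = (5 - 1/3*18)*12 = (5 - 6)*12 = -1*12 = -12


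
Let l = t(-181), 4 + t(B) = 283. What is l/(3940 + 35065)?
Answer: 279/39005 ≈ 0.0071529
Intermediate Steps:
t(B) = 279 (t(B) = -4 + 283 = 279)
l = 279
l/(3940 + 35065) = 279/(3940 + 35065) = 279/39005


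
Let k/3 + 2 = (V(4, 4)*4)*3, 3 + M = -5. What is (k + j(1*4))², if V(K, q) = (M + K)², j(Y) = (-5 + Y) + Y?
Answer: 328329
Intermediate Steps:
M = -8 (M = -3 - 5 = -8)
j(Y) = -5 + 2*Y
V(K, q) = (-8 + K)²
k = 570 (k = -6 + 3*(((-8 + 4)²*4)*3) = -6 + 3*(((-4)²*4)*3) = -6 + 3*((16*4)*3) = -6 + 3*(64*3) = -6 + 3*192 = -6 + 576 = 570)
(k + j(1*4))² = (570 + (-5 + 2*(1*4)))² = (570 + (-5 + 2*4))² = (570 + (-5 + 8))² = (570 + 3)² = 573² = 328329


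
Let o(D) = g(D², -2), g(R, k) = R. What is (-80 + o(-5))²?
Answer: 3025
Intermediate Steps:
o(D) = D²
(-80 + o(-5))² = (-80 + (-5)²)² = (-80 + 25)² = (-55)² = 3025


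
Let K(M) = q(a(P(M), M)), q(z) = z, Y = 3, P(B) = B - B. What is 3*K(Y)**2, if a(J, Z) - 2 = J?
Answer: 12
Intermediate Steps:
P(B) = 0
a(J, Z) = 2 + J
K(M) = 2 (K(M) = 2 + 0 = 2)
3*K(Y)**2 = 3*2**2 = 3*4 = 12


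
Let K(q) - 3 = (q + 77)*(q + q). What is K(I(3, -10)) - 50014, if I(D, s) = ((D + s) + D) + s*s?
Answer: -16795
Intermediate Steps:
I(D, s) = s + s² + 2*D (I(D, s) = (s + 2*D) + s² = s + s² + 2*D)
K(q) = 3 + 2*q*(77 + q) (K(q) = 3 + (q + 77)*(q + q) = 3 + (77 + q)*(2*q) = 3 + 2*q*(77 + q))
K(I(3, -10)) - 50014 = (3 + 2*(-10 + (-10)² + 2*3)² + 154*(-10 + (-10)² + 2*3)) - 50014 = (3 + 2*(-10 + 100 + 6)² + 154*(-10 + 100 + 6)) - 50014 = (3 + 2*96² + 154*96) - 50014 = (3 + 2*9216 + 14784) - 50014 = (3 + 18432 + 14784) - 50014 = 33219 - 50014 = -16795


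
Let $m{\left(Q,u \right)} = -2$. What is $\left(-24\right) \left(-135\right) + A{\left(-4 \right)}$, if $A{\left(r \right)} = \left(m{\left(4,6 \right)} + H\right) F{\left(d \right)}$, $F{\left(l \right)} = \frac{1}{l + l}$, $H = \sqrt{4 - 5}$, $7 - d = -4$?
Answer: $\frac{35639}{11} + \frac{i}{22} \approx 3239.9 + 0.045455 i$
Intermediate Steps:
$d = 11$ ($d = 7 - -4 = 7 + 4 = 11$)
$H = i$ ($H = \sqrt{-1} = i \approx 1.0 i$)
$F{\left(l \right)} = \frac{1}{2 l}$
$A{\left(r \right)} = - \frac{1}{11} + \frac{i}{22}$ ($A{\left(r \right)} = \left(-2 + i\right) \frac{1}{2 \cdot 11} = \left(-2 + i\right) \frac{1}{2} \cdot \frac{1}{11} = \left(-2 + i\right) \frac{1}{22} = - \frac{1}{11} + \frac{i}{22}$)
$\left(-24\right) \left(-135\right) + A{\left(-4 \right)} = \left(-24\right) \left(-135\right) - \left(\frac{1}{11} - \frac{i}{22}\right) = 3240 - \left(\frac{1}{11} - \frac{i}{22}\right) = \frac{35639}{11} + \frac{i}{22}$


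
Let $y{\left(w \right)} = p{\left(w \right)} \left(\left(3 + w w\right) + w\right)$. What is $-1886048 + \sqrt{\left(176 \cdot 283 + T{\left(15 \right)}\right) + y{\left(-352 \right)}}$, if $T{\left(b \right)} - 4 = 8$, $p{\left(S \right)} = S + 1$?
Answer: $-1886048 + i \sqrt{43317985} \approx -1.886 \cdot 10^{6} + 6581.6 i$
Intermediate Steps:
$p{\left(S \right)} = 1 + S$
$T{\left(b \right)} = 12$ ($T{\left(b \right)} = 4 + 8 = 12$)
$y{\left(w \right)} = \left(1 + w\right) \left(3 + w + w^{2}\right)$ ($y{\left(w \right)} = \left(1 + w\right) \left(\left(3 + w w\right) + w\right) = \left(1 + w\right) \left(\left(3 + w^{2}\right) + w\right) = \left(1 + w\right) \left(3 + w + w^{2}\right)$)
$-1886048 + \sqrt{\left(176 \cdot 283 + T{\left(15 \right)}\right) + y{\left(-352 \right)}} = -1886048 + \sqrt{\left(176 \cdot 283 + 12\right) + \left(1 - 352\right) \left(3 - 352 + \left(-352\right)^{2}\right)} = -1886048 + \sqrt{\left(49808 + 12\right) - 351 \left(3 - 352 + 123904\right)} = -1886048 + \sqrt{49820 - 43367805} = -1886048 + \sqrt{-43317985} = -1886048 + i \sqrt{43317985}$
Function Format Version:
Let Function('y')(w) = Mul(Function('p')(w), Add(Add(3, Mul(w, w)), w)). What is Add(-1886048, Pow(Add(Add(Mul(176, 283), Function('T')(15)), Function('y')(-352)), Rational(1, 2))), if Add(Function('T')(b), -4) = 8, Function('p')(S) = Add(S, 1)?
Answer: Add(-1886048, Mul(I, Pow(43317985, Rational(1, 2)))) ≈ Add(-1.8860e+6, Mul(6581.6, I))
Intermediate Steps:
Function('p')(S) = Add(1, S)
Function('T')(b) = 12 (Function('T')(b) = Add(4, 8) = 12)
Function('y')(w) = Mul(Add(1, w), Add(3, w, Pow(w, 2))) (Function('y')(w) = Mul(Add(1, w), Add(Add(3, Mul(w, w)), w)) = Mul(Add(1, w), Add(Add(3, Pow(w, 2)), w)) = Mul(Add(1, w), Add(3, w, Pow(w, 2))))
Add(-1886048, Pow(Add(Add(Mul(176, 283), Function('T')(15)), Function('y')(-352)), Rational(1, 2))) = Add(-1886048, Pow(Add(Add(Mul(176, 283), 12), Mul(Add(1, -352), Add(3, -352, Pow(-352, 2)))), Rational(1, 2))) = Add(-1886048, Pow(Add(Add(49808, 12), Mul(-351, Add(3, -352, 123904))), Rational(1, 2))) = Add(-1886048, Pow(Add(49820, Mul(-351, 123555)), Rational(1, 2))) = Add(-1886048, Pow(Add(49820, -43367805), Rational(1, 2))) = Add(-1886048, Pow(-43317985, Rational(1, 2))) = Add(-1886048, Mul(I, Pow(43317985, Rational(1, 2))))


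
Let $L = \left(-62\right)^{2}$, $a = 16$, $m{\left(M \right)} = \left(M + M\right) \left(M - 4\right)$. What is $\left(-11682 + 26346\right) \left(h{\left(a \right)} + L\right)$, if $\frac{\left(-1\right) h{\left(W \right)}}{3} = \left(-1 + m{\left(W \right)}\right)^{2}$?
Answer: $-6396774072$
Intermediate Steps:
$m{\left(M \right)} = 2 M \left(-4 + M\right)$
$h{\left(W \right)} = - 3 \left(-1 + 2 W \left(-4 + W\right)\right)^{2}$
$L = 3844$
$\left(-11682 + 26346\right) \left(h{\left(a \right)} + L\right) = \left(-11682 + 26346\right) \left(- 3 \left(-1 + 2 \cdot 16 \left(-4 + 16\right)\right)^{2} + 3844\right) = 14664 \left(- 3 \left(-1 + 2 \cdot 16 \cdot 12\right)^{2} + 3844\right) = 14664 \left(- 3 \left(-1 + 384\right)^{2} + 3844\right) = 14664 \left(- 3 \cdot 383^{2} + 3844\right) = 14664 \left(\left(-3\right) 146689 + 3844\right) = 14664 \left(-440067 + 3844\right) = 14664 \left(-436223\right) = -6396774072$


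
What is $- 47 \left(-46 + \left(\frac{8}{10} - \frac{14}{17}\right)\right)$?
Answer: $\frac{183864}{85} \approx 2163.1$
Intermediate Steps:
$- 47 \left(-46 + \left(\frac{8}{10} - \frac{14}{17}\right)\right) = - 47 \left(-46 + \left(8 \cdot \frac{1}{10} - \frac{14}{17}\right)\right) = - 47 \left(-46 + \left(\frac{4}{5} - \frac{14}{17}\right)\right) = - 47 \left(-46 - \frac{2}{85}\right) = \left(-47\right) \left(- \frac{3912}{85}\right) = \frac{183864}{85}$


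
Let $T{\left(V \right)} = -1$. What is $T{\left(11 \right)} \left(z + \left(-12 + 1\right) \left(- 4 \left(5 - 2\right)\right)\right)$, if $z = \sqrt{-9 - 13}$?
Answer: $-132 - i \sqrt{22} \approx -132.0 - 4.6904 i$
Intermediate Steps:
$z = i \sqrt{22}$ ($z = \sqrt{-22} = i \sqrt{22} \approx 4.6904 i$)
$T{\left(11 \right)} \left(z + \left(-12 + 1\right) \left(- 4 \left(5 - 2\right)\right)\right) = - (i \sqrt{22} + \left(-12 + 1\right) \left(- 4 \left(5 - 2\right)\right)) = - (i \sqrt{22} - 11 \left(\left(-4\right) 3\right)) = - (i \sqrt{22} - -132) = - (i \sqrt{22} + 132) = - (132 + i \sqrt{22}) = -132 - i \sqrt{22}$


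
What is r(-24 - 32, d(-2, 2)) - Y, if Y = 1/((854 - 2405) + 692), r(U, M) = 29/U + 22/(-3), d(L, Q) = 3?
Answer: -1132853/144312 ≈ -7.8500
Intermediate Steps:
r(U, M) = -22/3 + 29/U (r(U, M) = 29/U + 22*(-⅓) = 29/U - 22/3 = -22/3 + 29/U)
Y = -1/859 (Y = 1/(-1551 + 692) = 1/(-859) = -1/859 ≈ -0.0011641)
r(-24 - 32, d(-2, 2)) - Y = (-22/3 + 29/(-24 - 32)) - 1*(-1/859) = (-22/3 + 29/(-56)) + 1/859 = (-22/3 + 29*(-1/56)) + 1/859 = (-22/3 - 29/56) + 1/859 = -1319/168 + 1/859 = -1132853/144312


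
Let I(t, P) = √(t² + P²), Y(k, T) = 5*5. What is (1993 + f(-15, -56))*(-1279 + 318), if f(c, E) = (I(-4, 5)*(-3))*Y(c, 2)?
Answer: -1915273 + 72075*√41 ≈ -1.4538e+6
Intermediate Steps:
Y(k, T) = 25
I(t, P) = √(P² + t²)
f(c, E) = -75*√41 (f(c, E) = (√(5² + (-4)²)*(-3))*25 = (√(25 + 16)*(-3))*25 = (√41*(-3))*25 = -3*√41*25 = -75*√41)
(1993 + f(-15, -56))*(-1279 + 318) = (1993 - 75*√41)*(-1279 + 318) = (1993 - 75*√41)*(-961) = -1915273 + 72075*√41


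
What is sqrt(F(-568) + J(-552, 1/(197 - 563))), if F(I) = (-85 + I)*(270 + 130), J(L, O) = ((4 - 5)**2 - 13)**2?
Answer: 8*I*sqrt(4079) ≈ 510.94*I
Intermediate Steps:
J(L, O) = 144 (J(L, O) = ((-1)**2 - 13)**2 = (1 - 13)**2 = (-12)**2 = 144)
F(I) = -34000 + 400*I (F(I) = (-85 + I)*400 = -34000 + 400*I)
sqrt(F(-568) + J(-552, 1/(197 - 563))) = sqrt((-34000 + 400*(-568)) + 144) = sqrt((-34000 - 227200) + 144) = sqrt(-261200 + 144) = sqrt(-261056) = 8*I*sqrt(4079)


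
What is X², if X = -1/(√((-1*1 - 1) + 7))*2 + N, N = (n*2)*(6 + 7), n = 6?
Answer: 121684/5 - 624*√5/5 ≈ 24058.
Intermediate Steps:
N = 156 (N = (6*2)*(6 + 7) = 12*13 = 156)
X = 156 - 2*√5/5 (X = -1/(√((-1*1 - 1) + 7))*2 + 156 = -1/(√((-1 - 1) + 7))*2 + 156 = -1/(√(-2 + 7))*2 + 156 = -1/(√5)*2 + 156 = -√5/5*2 + 156 = -2*√5/5 + 156 = 156 - 2*√5/5 ≈ 155.11)
X² = (156 - 2*√5/5)²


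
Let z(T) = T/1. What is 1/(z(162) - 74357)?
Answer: -1/74195 ≈ -1.3478e-5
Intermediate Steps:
z(T) = T (z(T) = 1*T = T)
1/(z(162) - 74357) = 1/(162 - 74357) = 1/(-74195) = -1/74195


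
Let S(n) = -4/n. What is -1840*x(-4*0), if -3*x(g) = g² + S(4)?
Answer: -1840/3 ≈ -613.33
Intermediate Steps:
x(g) = ⅓ - g²/3 (x(g) = -(g² - 4/4)/3 = -(g² - 4*¼)/3 = -(g² - 1)/3 = -(-1 + g²)/3 = ⅓ - g²/3)
-1840*x(-4*0) = -1840*(⅓ - (-4*0)²/3) = -1840*(⅓ - ⅓*0²) = -1840*(⅓ - ⅓*0) = -1840*(⅓ + 0) = -1840*⅓ = -1840/3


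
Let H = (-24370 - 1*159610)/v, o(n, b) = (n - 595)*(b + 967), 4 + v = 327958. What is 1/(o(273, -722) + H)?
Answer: -163977/12936237520 ≈ -1.2676e-5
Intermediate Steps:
v = 327954 (v = -4 + 327958 = 327954)
o(n, b) = (-595 + n)*(967 + b)
H = -91990/163977 (H = (-24370 - 1*159610)/327954 = (-24370 - 159610)*(1/327954) = -183980*1/327954 = -91990/163977 ≈ -0.56099)
1/(o(273, -722) + H) = 1/((-575365 - 595*(-722) + 967*273 - 722*273) - 91990/163977) = 1/((-575365 + 429590 + 263991 - 197106) - 91990/163977) = 1/(-78890 - 91990/163977) = 1/(-12936237520/163977) = -163977/12936237520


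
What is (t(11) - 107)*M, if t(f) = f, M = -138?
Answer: 13248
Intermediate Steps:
(t(11) - 107)*M = (11 - 107)*(-138) = -96*(-138) = 13248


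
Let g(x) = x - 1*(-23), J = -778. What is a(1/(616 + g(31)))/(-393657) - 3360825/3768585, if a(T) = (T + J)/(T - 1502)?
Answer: -29586685029362222/33176310248031599 ≈ -0.89180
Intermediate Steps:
g(x) = 23 + x (g(x) = x + 23 = 23 + x)
a(T) = (-778 + T)/(-1502 + T) (a(T) = (T - 778)/(T - 1502) = (-778 + T)/(-1502 + T))
a(1/(616 + g(31)))/(-393657) - 3360825/3768585 = ((-778 + 1/(616 + (23 + 31)))/(-1502 + 1/(616 + (23 + 31))))/(-393657) - 3360825/3768585 = ((-778 + 1/(616 + 54))/(-1502 + 1/(616 + 54)))*(-1/393657) - 3360825*1/3768585 = ((-778 + 1/670)/(-1502 + 1/670))*(-1/393657) - 224055/251239 = (-521259/670/(-1006339/670))*(-1/393657) - 224055/251239 = -670/1006339*(-521259/670)*(-1/393657) - 224055/251239 = (521259/1006339)*(-1/393657) - 224055/251239 = -173753/132050797241 - 224055/251239 = -29586685029362222/33176310248031599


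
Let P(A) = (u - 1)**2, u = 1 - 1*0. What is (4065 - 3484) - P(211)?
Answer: 581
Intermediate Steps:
u = 1 (u = 1 + 0 = 1)
P(A) = 0 (P(A) = (1 - 1)**2 = 0**2 = 0)
(4065 - 3484) - P(211) = (4065 - 3484) - 1*0 = 581 + 0 = 581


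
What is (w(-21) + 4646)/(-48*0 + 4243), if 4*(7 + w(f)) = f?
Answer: 18535/16972 ≈ 1.0921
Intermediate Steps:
w(f) = -7 + f/4
(w(-21) + 4646)/(-48*0 + 4243) = ((-7 + (¼)*(-21)) + 4646)/(-48*0 + 4243) = ((-7 - 21/4) + 4646)/(0 + 4243) = (-49/4 + 4646)/4243 = (18535/4)*(1/4243) = 18535/16972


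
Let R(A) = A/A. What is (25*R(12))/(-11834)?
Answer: -25/11834 ≈ -0.0021126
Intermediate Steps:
R(A) = 1
(25*R(12))/(-11834) = (25*1)/(-11834) = 25*(-1/11834) = -25/11834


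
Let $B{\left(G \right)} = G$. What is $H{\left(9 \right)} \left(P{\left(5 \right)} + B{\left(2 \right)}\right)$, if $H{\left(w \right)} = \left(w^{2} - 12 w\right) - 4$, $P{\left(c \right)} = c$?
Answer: $-217$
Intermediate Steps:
$H{\left(w \right)} = -4 + w^{2} - 12 w$
$H{\left(9 \right)} \left(P{\left(5 \right)} + B{\left(2 \right)}\right) = \left(-4 + 9^{2} - 108\right) \left(5 + 2\right) = \left(-4 + 81 - 108\right) 7 = \left(-31\right) 7 = -217$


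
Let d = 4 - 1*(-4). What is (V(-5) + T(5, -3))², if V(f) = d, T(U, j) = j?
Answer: 25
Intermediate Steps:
d = 8 (d = 4 + 4 = 8)
V(f) = 8
(V(-5) + T(5, -3))² = (8 - 3)² = 5² = 25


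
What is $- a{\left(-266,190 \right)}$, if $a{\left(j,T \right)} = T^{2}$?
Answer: $-36100$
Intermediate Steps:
$- a{\left(-266,190 \right)} = - 190^{2} = \left(-1\right) 36100 = -36100$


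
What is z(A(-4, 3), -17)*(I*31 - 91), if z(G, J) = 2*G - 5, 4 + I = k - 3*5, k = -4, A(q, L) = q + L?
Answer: 5628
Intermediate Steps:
A(q, L) = L + q
I = -23 (I = -4 + (-4 - 3*5) = -4 + (-4 - 15) = -4 - 19 = -23)
z(G, J) = -5 + 2*G
z(A(-4, 3), -17)*(I*31 - 91) = (-5 + 2*(3 - 4))*(-23*31 - 91) = (-5 + 2*(-1))*(-713 - 91) = (-5 - 2)*(-804) = -7*(-804) = 5628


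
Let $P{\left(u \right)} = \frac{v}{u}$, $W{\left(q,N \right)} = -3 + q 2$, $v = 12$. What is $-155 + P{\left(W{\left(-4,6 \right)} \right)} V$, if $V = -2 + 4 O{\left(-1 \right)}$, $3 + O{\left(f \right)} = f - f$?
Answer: $- \frac{1537}{11} \approx -139.73$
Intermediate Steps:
$W{\left(q,N \right)} = -3 + 2 q$
$P{\left(u \right)} = \frac{12}{u}$
$O{\left(f \right)} = -3$ ($O{\left(f \right)} = -3 + \left(f - f\right) = -3 + 0 = -3$)
$V = -14$ ($V = -2 + 4 \left(-3\right) = -2 - 12 = -14$)
$-155 + P{\left(W{\left(-4,6 \right)} \right)} V = -155 + \frac{12}{-3 + 2 \left(-4\right)} \left(-14\right) = -155 + \frac{12}{-3 - 8} \left(-14\right) = -155 + \frac{12}{-11} \left(-14\right) = -155 + 12 \left(- \frac{1}{11}\right) \left(-14\right) = -155 - - \frac{168}{11} = -155 + \frac{168}{11} = - \frac{1537}{11}$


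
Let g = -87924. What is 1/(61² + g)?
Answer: -1/84203 ≈ -1.1876e-5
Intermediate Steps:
1/(61² + g) = 1/(61² - 87924) = 1/(3721 - 87924) = 1/(-84203) = -1/84203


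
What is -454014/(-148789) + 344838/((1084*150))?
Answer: 20855129597/4032181900 ≈ 5.1722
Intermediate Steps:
-454014/(-148789) + 344838/((1084*150)) = -454014*(-1/148789) + 344838/162600 = 454014/148789 + 344838*(1/162600) = 454014/148789 + 57473/27100 = 20855129597/4032181900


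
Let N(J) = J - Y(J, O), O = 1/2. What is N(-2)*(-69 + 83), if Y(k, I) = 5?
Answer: -98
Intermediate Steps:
O = 1/2 (O = 1*(1/2) = 1/2 ≈ 0.50000)
N(J) = -5 + J (N(J) = J - 1*5 = J - 5 = -5 + J)
N(-2)*(-69 + 83) = (-5 - 2)*(-69 + 83) = -7*14 = -98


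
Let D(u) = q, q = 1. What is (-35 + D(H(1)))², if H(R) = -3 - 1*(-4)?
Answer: 1156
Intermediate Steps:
H(R) = 1 (H(R) = -3 + 4 = 1)
D(u) = 1
(-35 + D(H(1)))² = (-35 + 1)² = (-34)² = 1156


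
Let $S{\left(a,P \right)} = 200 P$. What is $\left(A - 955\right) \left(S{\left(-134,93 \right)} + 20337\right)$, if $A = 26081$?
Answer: $978331062$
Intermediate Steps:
$\left(A - 955\right) \left(S{\left(-134,93 \right)} + 20337\right) = \left(26081 - 955\right) \left(200 \cdot 93 + 20337\right) = 25126 \left(18600 + 20337\right) = 25126 \cdot 38937 = 978331062$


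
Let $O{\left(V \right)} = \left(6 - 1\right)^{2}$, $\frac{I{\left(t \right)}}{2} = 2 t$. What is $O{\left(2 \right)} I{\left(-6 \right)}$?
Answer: $-600$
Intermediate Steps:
$I{\left(t \right)} = 4 t$ ($I{\left(t \right)} = 2 \cdot 2 t = 4 t$)
$O{\left(V \right)} = 25$ ($O{\left(V \right)} = 5^{2} = 25$)
$O{\left(2 \right)} I{\left(-6 \right)} = 25 \cdot 4 \left(-6\right) = 25 \left(-24\right) = -600$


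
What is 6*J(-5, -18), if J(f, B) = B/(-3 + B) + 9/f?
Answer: -198/35 ≈ -5.6571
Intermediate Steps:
J(f, B) = 9/f + B/(-3 + B)
6*J(-5, -18) = 6*((-27 + 9*(-18) - 18*(-5))/((-5)*(-3 - 18))) = 6*(-⅕*(-27 - 162 + 90)/(-21)) = 6*(-⅕*(-1/21)*(-99)) = 6*(-33/35) = -198/35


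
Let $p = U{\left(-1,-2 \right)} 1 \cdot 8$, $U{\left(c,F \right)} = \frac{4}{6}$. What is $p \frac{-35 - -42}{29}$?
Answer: $\frac{112}{87} \approx 1.2874$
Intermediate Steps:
$U{\left(c,F \right)} = \frac{2}{3}$ ($U{\left(c,F \right)} = 4 \cdot \frac{1}{6} = \frac{2}{3}$)
$p = \frac{16}{3}$ ($p = \frac{2}{3} \cdot 1 \cdot 8 = \frac{2}{3} \cdot 8 = \frac{16}{3} \approx 5.3333$)
$p \frac{-35 - -42}{29} = \frac{16 \frac{-35 - -42}{29}}{3} = \frac{16 \left(-35 + 42\right) \frac{1}{29}}{3} = \frac{16 \cdot 7 \cdot \frac{1}{29}}{3} = \frac{16}{3} \cdot \frac{7}{29} = \frac{112}{87}$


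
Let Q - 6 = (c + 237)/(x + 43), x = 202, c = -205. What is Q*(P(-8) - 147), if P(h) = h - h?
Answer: -4506/5 ≈ -901.20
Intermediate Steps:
P(h) = 0
Q = 1502/245 (Q = 6 + (-205 + 237)/(202 + 43) = 6 + 32/245 = 1502/245 ≈ 6.1306)
Q*(P(-8) - 147) = 1502*(0 - 147)/245 = (1502/245)*(-147) = -4506/5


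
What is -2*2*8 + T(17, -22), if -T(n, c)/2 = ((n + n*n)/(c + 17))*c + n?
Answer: -13794/5 ≈ -2758.8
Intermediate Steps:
T(n, c) = -2*n - 2*c*(n + n**2)/(17 + c) (T(n, c) = -2*(((n + n*n)/(c + 17))*c + n) = -2*(((n + n**2)/(17 + c))*c + n) = -2*(c*(n + n**2)/(17 + c) + n) = -2*(n + c*(n + n**2)/(17 + c)) = -2*n - 2*c*(n + n**2)/(17 + c))
-2*2*8 + T(17, -22) = -2*2*8 - 2*17*(17 + 2*(-22) - 22*17)/(17 - 22) = -4*8 - 2*17*(17 - 44 - 374)/(-5) = -32 - 2*17*(-1/5)*(-401) = -32 - 13634/5 = -13794/5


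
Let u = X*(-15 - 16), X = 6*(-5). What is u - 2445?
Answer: -1515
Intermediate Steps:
X = -30
u = 930 (u = -30*(-15 - 16) = -30*(-31) = 930)
u - 2445 = 930 - 2445 = -1515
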